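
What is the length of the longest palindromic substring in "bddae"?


Input: "bddae"
Checking substrings for palindromes:
  [1:3] "dd" (len 2) => palindrome
Longest palindromic substring: "dd" with length 2

2


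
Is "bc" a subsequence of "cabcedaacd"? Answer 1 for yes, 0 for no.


Check if "bc" is a subsequence of "cabcedaacd"
Greedy scan:
  Position 0 ('c'): no match needed
  Position 1 ('a'): no match needed
  Position 2 ('b'): matches sub[0] = 'b'
  Position 3 ('c'): matches sub[1] = 'c'
  Position 4 ('e'): no match needed
  Position 5 ('d'): no match needed
  Position 6 ('a'): no match needed
  Position 7 ('a'): no match needed
  Position 8 ('c'): no match needed
  Position 9 ('d'): no match needed
All 2 characters matched => is a subsequence

1


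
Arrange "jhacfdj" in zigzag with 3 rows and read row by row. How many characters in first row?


Zigzag "jhacfdj" into 3 rows:
Placing characters:
  'j' => row 0
  'h' => row 1
  'a' => row 2
  'c' => row 1
  'f' => row 0
  'd' => row 1
  'j' => row 2
Rows:
  Row 0: "jf"
  Row 1: "hcd"
  Row 2: "aj"
First row length: 2

2


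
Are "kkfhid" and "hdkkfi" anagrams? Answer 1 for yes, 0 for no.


Strings: "kkfhid", "hdkkfi"
Sorted first:  dfhikk
Sorted second: dfhikk
Sorted forms match => anagrams

1


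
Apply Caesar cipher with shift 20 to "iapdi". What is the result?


Caesar cipher: shift "iapdi" by 20
  'i' (pos 8) + 20 = pos 2 = 'c'
  'a' (pos 0) + 20 = pos 20 = 'u'
  'p' (pos 15) + 20 = pos 9 = 'j'
  'd' (pos 3) + 20 = pos 23 = 'x'
  'i' (pos 8) + 20 = pos 2 = 'c'
Result: cujxc

cujxc


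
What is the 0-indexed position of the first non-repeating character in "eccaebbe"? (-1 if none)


Input: eccaebbe
Character frequencies:
  'a': 1
  'b': 2
  'c': 2
  'e': 3
Scanning left to right for freq == 1:
  Position 0 ('e'): freq=3, skip
  Position 1 ('c'): freq=2, skip
  Position 2 ('c'): freq=2, skip
  Position 3 ('a'): unique! => answer = 3

3


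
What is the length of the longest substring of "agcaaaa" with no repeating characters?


Input: "agcaaaa"
Sliding window (track last position of each char):
  Position 0 ('a'): window [0,0] length 1 -- new best
  Position 1 ('g'): window [0,1] length 2 -- new best
  Position 2 ('c'): window [0,2] length 3 -- new best
  Position 3 ('a'): repeat (last at 0), move window start to 1
  Position 3 ('a'): window [1,3] length 3
  Position 4 ('a'): repeat (last at 3), move window start to 4
  Position 4 ('a'): window [4,4] length 1
  Position 5 ('a'): repeat (last at 4), move window start to 5
  Position 5 ('a'): window [5,5] length 1
  Position 6 ('a'): repeat (last at 5), move window start to 6
  Position 6 ('a'): window [6,6] length 1
Longest substring with no repeats: "agc" with length 3

3


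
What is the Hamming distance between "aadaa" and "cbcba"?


Comparing "aadaa" and "cbcba" position by position:
  Position 0: 'a' vs 'c' => differ
  Position 1: 'a' vs 'b' => differ
  Position 2: 'd' vs 'c' => differ
  Position 3: 'a' vs 'b' => differ
  Position 4: 'a' vs 'a' => same
Total differences (Hamming distance): 4

4


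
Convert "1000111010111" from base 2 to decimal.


Input: "1000111010111" in base 2
Positional expansion:
  Digit '1' (value 1) x 2^12 = 4096
  Digit '0' (value 0) x 2^11 = 0
  Digit '0' (value 0) x 2^10 = 0
  Digit '0' (value 0) x 2^9 = 0
  Digit '1' (value 1) x 2^8 = 256
  Digit '1' (value 1) x 2^7 = 128
  Digit '1' (value 1) x 2^6 = 64
  Digit '0' (value 0) x 2^5 = 0
  Digit '1' (value 1) x 2^4 = 16
  Digit '0' (value 0) x 2^3 = 0
  Digit '1' (value 1) x 2^2 = 4
  Digit '1' (value 1) x 2^1 = 2
  Digit '1' (value 1) x 2^0 = 1
Sum = 4567

4567


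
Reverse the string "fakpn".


Input: fakpn
Reading characters right to left:
  Position 4: 'n'
  Position 3: 'p'
  Position 2: 'k'
  Position 1: 'a'
  Position 0: 'f'
Reversed: npkaf

npkaf


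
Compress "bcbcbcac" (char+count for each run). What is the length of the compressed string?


Input: bcbcbcac
Runs:
  'b' x 1 => "b1"
  'c' x 1 => "c1"
  'b' x 1 => "b1"
  'c' x 1 => "c1"
  'b' x 1 => "b1"
  'c' x 1 => "c1"
  'a' x 1 => "a1"
  'c' x 1 => "c1"
Compressed: "b1c1b1c1b1c1a1c1"
Compressed length: 16

16


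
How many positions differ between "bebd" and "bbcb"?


Comparing "bebd" and "bbcb" position by position:
  Position 0: 'b' vs 'b' => same
  Position 1: 'e' vs 'b' => DIFFER
  Position 2: 'b' vs 'c' => DIFFER
  Position 3: 'd' vs 'b' => DIFFER
Positions that differ: 3

3


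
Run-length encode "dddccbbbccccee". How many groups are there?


Input: dddccbbbccccee
Scanning for consecutive runs:
  Group 1: 'd' x 3 (positions 0-2)
  Group 2: 'c' x 2 (positions 3-4)
  Group 3: 'b' x 3 (positions 5-7)
  Group 4: 'c' x 4 (positions 8-11)
  Group 5: 'e' x 2 (positions 12-13)
Total groups: 5

5


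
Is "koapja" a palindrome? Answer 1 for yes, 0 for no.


Input: koapja
Reversed: ajpaok
  Compare pos 0 ('k') with pos 5 ('a'): MISMATCH
  Compare pos 1 ('o') with pos 4 ('j'): MISMATCH
  Compare pos 2 ('a') with pos 3 ('p'): MISMATCH
Result: not a palindrome

0


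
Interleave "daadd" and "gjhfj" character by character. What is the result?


Interleaving "daadd" and "gjhfj":
  Position 0: 'd' from first, 'g' from second => "dg"
  Position 1: 'a' from first, 'j' from second => "aj"
  Position 2: 'a' from first, 'h' from second => "ah"
  Position 3: 'd' from first, 'f' from second => "df"
  Position 4: 'd' from first, 'j' from second => "dj"
Result: dgajahdfdj

dgajahdfdj


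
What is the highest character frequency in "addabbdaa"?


Input: addabbdaa
Character counts:
  'a': 4
  'b': 2
  'd': 3
Maximum frequency: 4

4


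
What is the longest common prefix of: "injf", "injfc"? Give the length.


Words: injf, injfc
  Position 0: all 'i' => match
  Position 1: all 'n' => match
  Position 2: all 'j' => match
  Position 3: all 'f' => match
LCP = "injf" (length 4)

4


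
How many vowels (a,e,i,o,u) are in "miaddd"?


Input: miaddd
Checking each character:
  'm' at position 0: consonant
  'i' at position 1: vowel (running total: 1)
  'a' at position 2: vowel (running total: 2)
  'd' at position 3: consonant
  'd' at position 4: consonant
  'd' at position 5: consonant
Total vowels: 2

2


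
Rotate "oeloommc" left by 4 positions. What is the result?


Input: "oeloommc", rotate left by 4
First 4 characters: "oelo"
Remaining characters: "ommc"
Concatenate remaining + first: "ommc" + "oelo" = "ommcoelo"

ommcoelo


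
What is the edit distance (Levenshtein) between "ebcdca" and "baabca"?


Computing edit distance: "ebcdca" -> "baabca"
DP table:
           b    a    a    b    c    a
      0    1    2    3    4    5    6
  e   1    1    2    3    4    5    6
  b   2    1    2    3    3    4    5
  c   3    2    2    3    4    3    4
  d   4    3    3    3    4    4    4
  c   5    4    4    4    4    4    5
  a   6    5    4    4    5    5    4
Edit distance = dp[6][6] = 4

4


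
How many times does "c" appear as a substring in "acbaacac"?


Searching for "c" in "acbaacac"
Scanning each position:
  Position 0: "a" => no
  Position 1: "c" => MATCH
  Position 2: "b" => no
  Position 3: "a" => no
  Position 4: "a" => no
  Position 5: "c" => MATCH
  Position 6: "a" => no
  Position 7: "c" => MATCH
Total occurrences: 3

3


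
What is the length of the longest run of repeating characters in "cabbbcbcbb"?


Input: "cabbbcbcbb"
Scanning for longest run:
  Position 1 ('a'): new char, reset run to 1
  Position 2 ('b'): new char, reset run to 1
  Position 3 ('b'): continues run of 'b', length=2
  Position 4 ('b'): continues run of 'b', length=3
  Position 5 ('c'): new char, reset run to 1
  Position 6 ('b'): new char, reset run to 1
  Position 7 ('c'): new char, reset run to 1
  Position 8 ('b'): new char, reset run to 1
  Position 9 ('b'): continues run of 'b', length=2
Longest run: 'b' with length 3

3


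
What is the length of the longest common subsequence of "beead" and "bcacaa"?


LCS of "beead" and "bcacaa"
DP table:
           b    c    a    c    a    a
      0    0    0    0    0    0    0
  b   0    1    1    1    1    1    1
  e   0    1    1    1    1    1    1
  e   0    1    1    1    1    1    1
  a   0    1    1    2    2    2    2
  d   0    1    1    2    2    2    2
LCS length = dp[5][6] = 2

2


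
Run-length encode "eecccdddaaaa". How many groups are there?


Input: eecccdddaaaa
Scanning for consecutive runs:
  Group 1: 'e' x 2 (positions 0-1)
  Group 2: 'c' x 3 (positions 2-4)
  Group 3: 'd' x 3 (positions 5-7)
  Group 4: 'a' x 4 (positions 8-11)
Total groups: 4

4


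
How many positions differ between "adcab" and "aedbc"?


Comparing "adcab" and "aedbc" position by position:
  Position 0: 'a' vs 'a' => same
  Position 1: 'd' vs 'e' => DIFFER
  Position 2: 'c' vs 'd' => DIFFER
  Position 3: 'a' vs 'b' => DIFFER
  Position 4: 'b' vs 'c' => DIFFER
Positions that differ: 4

4


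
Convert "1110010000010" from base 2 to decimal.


Input: "1110010000010" in base 2
Positional expansion:
  Digit '1' (value 1) x 2^12 = 4096
  Digit '1' (value 1) x 2^11 = 2048
  Digit '1' (value 1) x 2^10 = 1024
  Digit '0' (value 0) x 2^9 = 0
  Digit '0' (value 0) x 2^8 = 0
  Digit '1' (value 1) x 2^7 = 128
  Digit '0' (value 0) x 2^6 = 0
  Digit '0' (value 0) x 2^5 = 0
  Digit '0' (value 0) x 2^4 = 0
  Digit '0' (value 0) x 2^3 = 0
  Digit '0' (value 0) x 2^2 = 0
  Digit '1' (value 1) x 2^1 = 2
  Digit '0' (value 0) x 2^0 = 0
Sum = 7298

7298


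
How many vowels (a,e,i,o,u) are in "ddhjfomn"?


Input: ddhjfomn
Checking each character:
  'd' at position 0: consonant
  'd' at position 1: consonant
  'h' at position 2: consonant
  'j' at position 3: consonant
  'f' at position 4: consonant
  'o' at position 5: vowel (running total: 1)
  'm' at position 6: consonant
  'n' at position 7: consonant
Total vowels: 1

1


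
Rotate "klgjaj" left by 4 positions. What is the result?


Input: "klgjaj", rotate left by 4
First 4 characters: "klgj"
Remaining characters: "aj"
Concatenate remaining + first: "aj" + "klgj" = "ajklgj"

ajklgj


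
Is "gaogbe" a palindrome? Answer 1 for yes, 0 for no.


Input: gaogbe
Reversed: ebgoag
  Compare pos 0 ('g') with pos 5 ('e'): MISMATCH
  Compare pos 1 ('a') with pos 4 ('b'): MISMATCH
  Compare pos 2 ('o') with pos 3 ('g'): MISMATCH
Result: not a palindrome

0


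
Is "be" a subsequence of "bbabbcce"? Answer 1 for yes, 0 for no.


Check if "be" is a subsequence of "bbabbcce"
Greedy scan:
  Position 0 ('b'): matches sub[0] = 'b'
  Position 1 ('b'): no match needed
  Position 2 ('a'): no match needed
  Position 3 ('b'): no match needed
  Position 4 ('b'): no match needed
  Position 5 ('c'): no match needed
  Position 6 ('c'): no match needed
  Position 7 ('e'): matches sub[1] = 'e'
All 2 characters matched => is a subsequence

1


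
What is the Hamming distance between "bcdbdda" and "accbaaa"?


Comparing "bcdbdda" and "accbaaa" position by position:
  Position 0: 'b' vs 'a' => differ
  Position 1: 'c' vs 'c' => same
  Position 2: 'd' vs 'c' => differ
  Position 3: 'b' vs 'b' => same
  Position 4: 'd' vs 'a' => differ
  Position 5: 'd' vs 'a' => differ
  Position 6: 'a' vs 'a' => same
Total differences (Hamming distance): 4

4


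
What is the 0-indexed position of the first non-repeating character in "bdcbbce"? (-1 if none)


Input: bdcbbce
Character frequencies:
  'b': 3
  'c': 2
  'd': 1
  'e': 1
Scanning left to right for freq == 1:
  Position 0 ('b'): freq=3, skip
  Position 1 ('d'): unique! => answer = 1

1


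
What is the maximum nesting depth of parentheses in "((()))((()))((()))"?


Input: "((()))((()))((()))"
Tracking depth:
  Position 0 '(': depth becomes 1
  Position 1 '(': depth becomes 2
  Position 2 '(': depth becomes 3
  Position 3 ')': depth becomes 2
  Position 4 ')': depth becomes 1
  Position 5 ')': depth becomes 0
  Position 6 '(': depth becomes 1
  Position 7 '(': depth becomes 2
  Position 8 '(': depth becomes 3
  Position 9 ')': depth becomes 2
  Position 10 ')': depth becomes 1
  Position 11 ')': depth becomes 0
  Position 12 '(': depth becomes 1
  Position 13 '(': depth becomes 2
  Position 14 '(': depth becomes 3
  Position 15 ')': depth becomes 2
  Position 16 ')': depth becomes 1
  Position 17 ')': depth becomes 0
Maximum depth reached: 3

3


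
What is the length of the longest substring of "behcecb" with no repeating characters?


Input: "behcecb"
Sliding window (track last position of each char):
  Position 0 ('b'): window [0,0] length 1 -- new best
  Position 1 ('e'): window [0,1] length 2 -- new best
  Position 2 ('h'): window [0,2] length 3 -- new best
  Position 3 ('c'): window [0,3] length 4 -- new best
  Position 4 ('e'): repeat (last at 1), move window start to 2
  Position 4 ('e'): window [2,4] length 3
  Position 5 ('c'): repeat (last at 3), move window start to 4
  Position 5 ('c'): window [4,5] length 2
  Position 6 ('b'): window [4,6] length 3
Longest substring with no repeats: "behc" with length 4

4


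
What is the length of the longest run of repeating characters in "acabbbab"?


Input: "acabbbab"
Scanning for longest run:
  Position 1 ('c'): new char, reset run to 1
  Position 2 ('a'): new char, reset run to 1
  Position 3 ('b'): new char, reset run to 1
  Position 4 ('b'): continues run of 'b', length=2
  Position 5 ('b'): continues run of 'b', length=3
  Position 6 ('a'): new char, reset run to 1
  Position 7 ('b'): new char, reset run to 1
Longest run: 'b' with length 3

3


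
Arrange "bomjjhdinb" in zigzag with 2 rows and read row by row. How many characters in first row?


Zigzag "bomjjhdinb" into 2 rows:
Placing characters:
  'b' => row 0
  'o' => row 1
  'm' => row 0
  'j' => row 1
  'j' => row 0
  'h' => row 1
  'd' => row 0
  'i' => row 1
  'n' => row 0
  'b' => row 1
Rows:
  Row 0: "bmjdn"
  Row 1: "ojhib"
First row length: 5

5


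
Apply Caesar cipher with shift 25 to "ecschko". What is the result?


Caesar cipher: shift "ecschko" by 25
  'e' (pos 4) + 25 = pos 3 = 'd'
  'c' (pos 2) + 25 = pos 1 = 'b'
  's' (pos 18) + 25 = pos 17 = 'r'
  'c' (pos 2) + 25 = pos 1 = 'b'
  'h' (pos 7) + 25 = pos 6 = 'g'
  'k' (pos 10) + 25 = pos 9 = 'j'
  'o' (pos 14) + 25 = pos 13 = 'n'
Result: dbrbgjn

dbrbgjn


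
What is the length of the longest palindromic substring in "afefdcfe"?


Input: "afefdcfe"
Checking substrings for palindromes:
  [1:4] "fef" (len 3) => palindrome
Longest palindromic substring: "fef" with length 3

3


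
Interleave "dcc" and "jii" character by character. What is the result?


Interleaving "dcc" and "jii":
  Position 0: 'd' from first, 'j' from second => "dj"
  Position 1: 'c' from first, 'i' from second => "ci"
  Position 2: 'c' from first, 'i' from second => "ci"
Result: djcici

djcici


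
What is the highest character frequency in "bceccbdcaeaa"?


Input: bceccbdcaeaa
Character counts:
  'a': 3
  'b': 2
  'c': 4
  'd': 1
  'e': 2
Maximum frequency: 4

4


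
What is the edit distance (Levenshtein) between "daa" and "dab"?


Computing edit distance: "daa" -> "dab"
DP table:
           d    a    b
      0    1    2    3
  d   1    0    1    2
  a   2    1    0    1
  a   3    2    1    1
Edit distance = dp[3][3] = 1

1


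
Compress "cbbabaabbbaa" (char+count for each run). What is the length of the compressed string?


Input: cbbabaabbbaa
Runs:
  'c' x 1 => "c1"
  'b' x 2 => "b2"
  'a' x 1 => "a1"
  'b' x 1 => "b1"
  'a' x 2 => "a2"
  'b' x 3 => "b3"
  'a' x 2 => "a2"
Compressed: "c1b2a1b1a2b3a2"
Compressed length: 14

14


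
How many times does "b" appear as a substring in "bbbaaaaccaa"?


Searching for "b" in "bbbaaaaccaa"
Scanning each position:
  Position 0: "b" => MATCH
  Position 1: "b" => MATCH
  Position 2: "b" => MATCH
  Position 3: "a" => no
  Position 4: "a" => no
  Position 5: "a" => no
  Position 6: "a" => no
  Position 7: "c" => no
  Position 8: "c" => no
  Position 9: "a" => no
  Position 10: "a" => no
Total occurrences: 3

3


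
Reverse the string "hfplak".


Input: hfplak
Reading characters right to left:
  Position 5: 'k'
  Position 4: 'a'
  Position 3: 'l'
  Position 2: 'p'
  Position 1: 'f'
  Position 0: 'h'
Reversed: kalpfh

kalpfh


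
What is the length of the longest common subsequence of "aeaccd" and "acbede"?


LCS of "aeaccd" and "acbede"
DP table:
           a    c    b    e    d    e
      0    0    0    0    0    0    0
  a   0    1    1    1    1    1    1
  e   0    1    1    1    2    2    2
  a   0    1    1    1    2    2    2
  c   0    1    2    2    2    2    2
  c   0    1    2    2    2    2    2
  d   0    1    2    2    2    3    3
LCS length = dp[6][6] = 3

3


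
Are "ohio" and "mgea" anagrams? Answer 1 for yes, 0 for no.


Strings: "ohio", "mgea"
Sorted first:  hioo
Sorted second: aegm
Differ at position 0: 'h' vs 'a' => not anagrams

0


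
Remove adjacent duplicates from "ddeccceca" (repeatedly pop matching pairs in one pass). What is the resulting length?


Input: ddeccceca
Stack-based adjacent duplicate removal:
  Read 'd': push. Stack: d
  Read 'd': matches stack top 'd' => pop. Stack: (empty)
  Read 'e': push. Stack: e
  Read 'c': push. Stack: ec
  Read 'c': matches stack top 'c' => pop. Stack: e
  Read 'c': push. Stack: ec
  Read 'e': push. Stack: ece
  Read 'c': push. Stack: ecec
  Read 'a': push. Stack: ececa
Final stack: "ececa" (length 5)

5


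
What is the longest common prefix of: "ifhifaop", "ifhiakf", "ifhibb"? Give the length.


Words: ifhifaop, ifhiakf, ifhibb
  Position 0: all 'i' => match
  Position 1: all 'f' => match
  Position 2: all 'h' => match
  Position 3: all 'i' => match
  Position 4: ('f', 'a', 'b') => mismatch, stop
LCP = "ifhi" (length 4)

4


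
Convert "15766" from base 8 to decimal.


Input: "15766" in base 8
Positional expansion:
  Digit '1' (value 1) x 8^4 = 4096
  Digit '5' (value 5) x 8^3 = 2560
  Digit '7' (value 7) x 8^2 = 448
  Digit '6' (value 6) x 8^1 = 48
  Digit '6' (value 6) x 8^0 = 6
Sum = 7158

7158


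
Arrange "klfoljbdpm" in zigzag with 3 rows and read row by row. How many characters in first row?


Zigzag "klfoljbdpm" into 3 rows:
Placing characters:
  'k' => row 0
  'l' => row 1
  'f' => row 2
  'o' => row 1
  'l' => row 0
  'j' => row 1
  'b' => row 2
  'd' => row 1
  'p' => row 0
  'm' => row 1
Rows:
  Row 0: "klp"
  Row 1: "lojdm"
  Row 2: "fb"
First row length: 3

3


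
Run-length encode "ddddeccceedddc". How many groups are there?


Input: ddddeccceedddc
Scanning for consecutive runs:
  Group 1: 'd' x 4 (positions 0-3)
  Group 2: 'e' x 1 (positions 4-4)
  Group 3: 'c' x 3 (positions 5-7)
  Group 4: 'e' x 2 (positions 8-9)
  Group 5: 'd' x 3 (positions 10-12)
  Group 6: 'c' x 1 (positions 13-13)
Total groups: 6

6


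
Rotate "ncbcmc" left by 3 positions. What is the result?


Input: "ncbcmc", rotate left by 3
First 3 characters: "ncb"
Remaining characters: "cmc"
Concatenate remaining + first: "cmc" + "ncb" = "cmcncb"

cmcncb


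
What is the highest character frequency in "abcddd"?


Input: abcddd
Character counts:
  'a': 1
  'b': 1
  'c': 1
  'd': 3
Maximum frequency: 3

3


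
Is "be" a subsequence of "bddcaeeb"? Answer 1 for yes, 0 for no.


Check if "be" is a subsequence of "bddcaeeb"
Greedy scan:
  Position 0 ('b'): matches sub[0] = 'b'
  Position 1 ('d'): no match needed
  Position 2 ('d'): no match needed
  Position 3 ('c'): no match needed
  Position 4 ('a'): no match needed
  Position 5 ('e'): matches sub[1] = 'e'
  Position 6 ('e'): no match needed
  Position 7 ('b'): no match needed
All 2 characters matched => is a subsequence

1


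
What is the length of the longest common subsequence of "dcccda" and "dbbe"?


LCS of "dcccda" and "dbbe"
DP table:
           d    b    b    e
      0    0    0    0    0
  d   0    1    1    1    1
  c   0    1    1    1    1
  c   0    1    1    1    1
  c   0    1    1    1    1
  d   0    1    1    1    1
  a   0    1    1    1    1
LCS length = dp[6][4] = 1

1


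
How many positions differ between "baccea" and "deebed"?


Comparing "baccea" and "deebed" position by position:
  Position 0: 'b' vs 'd' => DIFFER
  Position 1: 'a' vs 'e' => DIFFER
  Position 2: 'c' vs 'e' => DIFFER
  Position 3: 'c' vs 'b' => DIFFER
  Position 4: 'e' vs 'e' => same
  Position 5: 'a' vs 'd' => DIFFER
Positions that differ: 5

5


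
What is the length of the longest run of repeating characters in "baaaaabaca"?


Input: "baaaaabaca"
Scanning for longest run:
  Position 1 ('a'): new char, reset run to 1
  Position 2 ('a'): continues run of 'a', length=2
  Position 3 ('a'): continues run of 'a', length=3
  Position 4 ('a'): continues run of 'a', length=4
  Position 5 ('a'): continues run of 'a', length=5
  Position 6 ('b'): new char, reset run to 1
  Position 7 ('a'): new char, reset run to 1
  Position 8 ('c'): new char, reset run to 1
  Position 9 ('a'): new char, reset run to 1
Longest run: 'a' with length 5

5


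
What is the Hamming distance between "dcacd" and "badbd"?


Comparing "dcacd" and "badbd" position by position:
  Position 0: 'd' vs 'b' => differ
  Position 1: 'c' vs 'a' => differ
  Position 2: 'a' vs 'd' => differ
  Position 3: 'c' vs 'b' => differ
  Position 4: 'd' vs 'd' => same
Total differences (Hamming distance): 4

4


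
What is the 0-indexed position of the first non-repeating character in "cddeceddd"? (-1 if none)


Input: cddeceddd
Character frequencies:
  'c': 2
  'd': 5
  'e': 2
Scanning left to right for freq == 1:
  Position 0 ('c'): freq=2, skip
  Position 1 ('d'): freq=5, skip
  Position 2 ('d'): freq=5, skip
  Position 3 ('e'): freq=2, skip
  Position 4 ('c'): freq=2, skip
  Position 5 ('e'): freq=2, skip
  Position 6 ('d'): freq=5, skip
  Position 7 ('d'): freq=5, skip
  Position 8 ('d'): freq=5, skip
  No unique character found => answer = -1

-1


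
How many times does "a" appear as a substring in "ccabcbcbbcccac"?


Searching for "a" in "ccabcbcbbcccac"
Scanning each position:
  Position 0: "c" => no
  Position 1: "c" => no
  Position 2: "a" => MATCH
  Position 3: "b" => no
  Position 4: "c" => no
  Position 5: "b" => no
  Position 6: "c" => no
  Position 7: "b" => no
  Position 8: "b" => no
  Position 9: "c" => no
  Position 10: "c" => no
  Position 11: "c" => no
  Position 12: "a" => MATCH
  Position 13: "c" => no
Total occurrences: 2

2


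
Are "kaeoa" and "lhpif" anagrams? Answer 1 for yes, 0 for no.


Strings: "kaeoa", "lhpif"
Sorted first:  aaeko
Sorted second: fhilp
Differ at position 0: 'a' vs 'f' => not anagrams

0


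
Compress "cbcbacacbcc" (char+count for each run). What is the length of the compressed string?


Input: cbcbacacbcc
Runs:
  'c' x 1 => "c1"
  'b' x 1 => "b1"
  'c' x 1 => "c1"
  'b' x 1 => "b1"
  'a' x 1 => "a1"
  'c' x 1 => "c1"
  'a' x 1 => "a1"
  'c' x 1 => "c1"
  'b' x 1 => "b1"
  'c' x 2 => "c2"
Compressed: "c1b1c1b1a1c1a1c1b1c2"
Compressed length: 20

20


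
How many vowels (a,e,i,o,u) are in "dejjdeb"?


Input: dejjdeb
Checking each character:
  'd' at position 0: consonant
  'e' at position 1: vowel (running total: 1)
  'j' at position 2: consonant
  'j' at position 3: consonant
  'd' at position 4: consonant
  'e' at position 5: vowel (running total: 2)
  'b' at position 6: consonant
Total vowels: 2

2


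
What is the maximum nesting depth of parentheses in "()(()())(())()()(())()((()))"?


Input: "()(()())(())()()(())()((()))"
Tracking depth:
  Position 0 '(': depth becomes 1
  Position 1 ')': depth becomes 0
  Position 2 '(': depth becomes 1
  Position 3 '(': depth becomes 2
  Position 4 ')': depth becomes 1
  Position 5 '(': depth becomes 2
  Position 6 ')': depth becomes 1
  Position 7 ')': depth becomes 0
  Position 8 '(': depth becomes 1
  Position 9 '(': depth becomes 2
  Position 10 ')': depth becomes 1
  Position 11 ')': depth becomes 0
  Position 12 '(': depth becomes 1
  Position 13 ')': depth becomes 0
  Position 14 '(': depth becomes 1
  Position 15 ')': depth becomes 0
  Position 16 '(': depth becomes 1
  Position 17 '(': depth becomes 2
  Position 18 ')': depth becomes 1
  Position 19 ')': depth becomes 0
  Position 20 '(': depth becomes 1
  Position 21 ')': depth becomes 0
  Position 22 '(': depth becomes 1
  Position 23 '(': depth becomes 2
  Position 24 '(': depth becomes 3
  Position 25 ')': depth becomes 2
  Position 26 ')': depth becomes 1
  Position 27 ')': depth becomes 0
Maximum depth reached: 3

3


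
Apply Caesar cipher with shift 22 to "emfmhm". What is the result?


Caesar cipher: shift "emfmhm" by 22
  'e' (pos 4) + 22 = pos 0 = 'a'
  'm' (pos 12) + 22 = pos 8 = 'i'
  'f' (pos 5) + 22 = pos 1 = 'b'
  'm' (pos 12) + 22 = pos 8 = 'i'
  'h' (pos 7) + 22 = pos 3 = 'd'
  'm' (pos 12) + 22 = pos 8 = 'i'
Result: aibidi

aibidi


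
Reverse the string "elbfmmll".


Input: elbfmmll
Reading characters right to left:
  Position 7: 'l'
  Position 6: 'l'
  Position 5: 'm'
  Position 4: 'm'
  Position 3: 'f'
  Position 2: 'b'
  Position 1: 'l'
  Position 0: 'e'
Reversed: llmmfble

llmmfble


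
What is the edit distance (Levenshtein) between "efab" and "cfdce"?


Computing edit distance: "efab" -> "cfdce"
DP table:
           c    f    d    c    e
      0    1    2    3    4    5
  e   1    1    2    3    4    4
  f   2    2    1    2    3    4
  a   3    3    2    2    3    4
  b   4    4    3    3    3    4
Edit distance = dp[4][5] = 4

4


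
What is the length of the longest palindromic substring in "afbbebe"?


Input: "afbbebe"
Checking substrings for palindromes:
  [3:6] "beb" (len 3) => palindrome
  [4:7] "ebe" (len 3) => palindrome
  [2:4] "bb" (len 2) => palindrome
Longest palindromic substring: "beb" with length 3

3


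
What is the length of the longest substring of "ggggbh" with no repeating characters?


Input: "ggggbh"
Sliding window (track last position of each char):
  Position 0 ('g'): window [0,0] length 1 -- new best
  Position 1 ('g'): repeat (last at 0), move window start to 1
  Position 1 ('g'): window [1,1] length 1
  Position 2 ('g'): repeat (last at 1), move window start to 2
  Position 2 ('g'): window [2,2] length 1
  Position 3 ('g'): repeat (last at 2), move window start to 3
  Position 3 ('g'): window [3,3] length 1
  Position 4 ('b'): window [3,4] length 2 -- new best
  Position 5 ('h'): window [3,5] length 3 -- new best
Longest substring with no repeats: "gbh" with length 3

3


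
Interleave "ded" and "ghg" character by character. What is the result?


Interleaving "ded" and "ghg":
  Position 0: 'd' from first, 'g' from second => "dg"
  Position 1: 'e' from first, 'h' from second => "eh"
  Position 2: 'd' from first, 'g' from second => "dg"
Result: dgehdg

dgehdg


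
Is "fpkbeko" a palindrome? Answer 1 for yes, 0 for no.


Input: fpkbeko
Reversed: okebkpf
  Compare pos 0 ('f') with pos 6 ('o'): MISMATCH
  Compare pos 1 ('p') with pos 5 ('k'): MISMATCH
  Compare pos 2 ('k') with pos 4 ('e'): MISMATCH
Result: not a palindrome

0


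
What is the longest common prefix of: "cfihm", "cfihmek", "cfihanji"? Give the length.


Words: cfihm, cfihmek, cfihanji
  Position 0: all 'c' => match
  Position 1: all 'f' => match
  Position 2: all 'i' => match
  Position 3: all 'h' => match
  Position 4: ('m', 'm', 'a') => mismatch, stop
LCP = "cfih" (length 4)

4


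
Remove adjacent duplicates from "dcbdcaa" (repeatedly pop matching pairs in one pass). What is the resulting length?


Input: dcbdcaa
Stack-based adjacent duplicate removal:
  Read 'd': push. Stack: d
  Read 'c': push. Stack: dc
  Read 'b': push. Stack: dcb
  Read 'd': push. Stack: dcbd
  Read 'c': push. Stack: dcbdc
  Read 'a': push. Stack: dcbdca
  Read 'a': matches stack top 'a' => pop. Stack: dcbdc
Final stack: "dcbdc" (length 5)

5


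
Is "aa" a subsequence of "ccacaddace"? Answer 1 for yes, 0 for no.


Check if "aa" is a subsequence of "ccacaddace"
Greedy scan:
  Position 0 ('c'): no match needed
  Position 1 ('c'): no match needed
  Position 2 ('a'): matches sub[0] = 'a'
  Position 3 ('c'): no match needed
  Position 4 ('a'): matches sub[1] = 'a'
  Position 5 ('d'): no match needed
  Position 6 ('d'): no match needed
  Position 7 ('a'): no match needed
  Position 8 ('c'): no match needed
  Position 9 ('e'): no match needed
All 2 characters matched => is a subsequence

1


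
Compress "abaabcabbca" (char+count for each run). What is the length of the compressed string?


Input: abaabcabbca
Runs:
  'a' x 1 => "a1"
  'b' x 1 => "b1"
  'a' x 2 => "a2"
  'b' x 1 => "b1"
  'c' x 1 => "c1"
  'a' x 1 => "a1"
  'b' x 2 => "b2"
  'c' x 1 => "c1"
  'a' x 1 => "a1"
Compressed: "a1b1a2b1c1a1b2c1a1"
Compressed length: 18

18


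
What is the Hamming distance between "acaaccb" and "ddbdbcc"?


Comparing "acaaccb" and "ddbdbcc" position by position:
  Position 0: 'a' vs 'd' => differ
  Position 1: 'c' vs 'd' => differ
  Position 2: 'a' vs 'b' => differ
  Position 3: 'a' vs 'd' => differ
  Position 4: 'c' vs 'b' => differ
  Position 5: 'c' vs 'c' => same
  Position 6: 'b' vs 'c' => differ
Total differences (Hamming distance): 6

6


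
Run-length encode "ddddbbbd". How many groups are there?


Input: ddddbbbd
Scanning for consecutive runs:
  Group 1: 'd' x 4 (positions 0-3)
  Group 2: 'b' x 3 (positions 4-6)
  Group 3: 'd' x 1 (positions 7-7)
Total groups: 3

3


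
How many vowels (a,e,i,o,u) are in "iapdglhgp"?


Input: iapdglhgp
Checking each character:
  'i' at position 0: vowel (running total: 1)
  'a' at position 1: vowel (running total: 2)
  'p' at position 2: consonant
  'd' at position 3: consonant
  'g' at position 4: consonant
  'l' at position 5: consonant
  'h' at position 6: consonant
  'g' at position 7: consonant
  'p' at position 8: consonant
Total vowels: 2

2


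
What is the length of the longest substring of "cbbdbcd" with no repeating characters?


Input: "cbbdbcd"
Sliding window (track last position of each char):
  Position 0 ('c'): window [0,0] length 1 -- new best
  Position 1 ('b'): window [0,1] length 2 -- new best
  Position 2 ('b'): repeat (last at 1), move window start to 2
  Position 2 ('b'): window [2,2] length 1
  Position 3 ('d'): window [2,3] length 2
  Position 4 ('b'): repeat (last at 2), move window start to 3
  Position 4 ('b'): window [3,4] length 2
  Position 5 ('c'): window [3,5] length 3 -- new best
  Position 6 ('d'): repeat (last at 3), move window start to 4
  Position 6 ('d'): window [4,6] length 3
Longest substring with no repeats: "dbc" with length 3

3


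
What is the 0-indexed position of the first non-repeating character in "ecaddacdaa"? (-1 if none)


Input: ecaddacdaa
Character frequencies:
  'a': 4
  'c': 2
  'd': 3
  'e': 1
Scanning left to right for freq == 1:
  Position 0 ('e'): unique! => answer = 0

0


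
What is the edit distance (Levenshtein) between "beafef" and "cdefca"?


Computing edit distance: "beafef" -> "cdefca"
DP table:
           c    d    e    f    c    a
      0    1    2    3    4    5    6
  b   1    1    2    3    4    5    6
  e   2    2    2    2    3    4    5
  a   3    3    3    3    3    4    4
  f   4    4    4    4    3    4    5
  e   5    5    5    4    4    4    5
  f   6    6    6    5    4    5    5
Edit distance = dp[6][6] = 5

5


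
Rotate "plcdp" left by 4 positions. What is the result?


Input: "plcdp", rotate left by 4
First 4 characters: "plcd"
Remaining characters: "p"
Concatenate remaining + first: "p" + "plcd" = "pplcd"

pplcd


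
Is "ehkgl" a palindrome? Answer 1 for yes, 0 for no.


Input: ehkgl
Reversed: lgkhe
  Compare pos 0 ('e') with pos 4 ('l'): MISMATCH
  Compare pos 1 ('h') with pos 3 ('g'): MISMATCH
Result: not a palindrome

0


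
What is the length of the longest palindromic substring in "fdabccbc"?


Input: "fdabccbc"
Checking substrings for palindromes:
  [3:7] "bccb" (len 4) => palindrome
  [5:8] "cbc" (len 3) => palindrome
  [4:6] "cc" (len 2) => palindrome
Longest palindromic substring: "bccb" with length 4

4


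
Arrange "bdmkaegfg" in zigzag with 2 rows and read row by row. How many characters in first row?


Zigzag "bdmkaegfg" into 2 rows:
Placing characters:
  'b' => row 0
  'd' => row 1
  'm' => row 0
  'k' => row 1
  'a' => row 0
  'e' => row 1
  'g' => row 0
  'f' => row 1
  'g' => row 0
Rows:
  Row 0: "bmagg"
  Row 1: "dkef"
First row length: 5

5


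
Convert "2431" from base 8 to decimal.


Input: "2431" in base 8
Positional expansion:
  Digit '2' (value 2) x 8^3 = 1024
  Digit '4' (value 4) x 8^2 = 256
  Digit '3' (value 3) x 8^1 = 24
  Digit '1' (value 1) x 8^0 = 1
Sum = 1305

1305


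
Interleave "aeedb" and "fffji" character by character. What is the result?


Interleaving "aeedb" and "fffji":
  Position 0: 'a' from first, 'f' from second => "af"
  Position 1: 'e' from first, 'f' from second => "ef"
  Position 2: 'e' from first, 'f' from second => "ef"
  Position 3: 'd' from first, 'j' from second => "dj"
  Position 4: 'b' from first, 'i' from second => "bi"
Result: afefefdjbi

afefefdjbi


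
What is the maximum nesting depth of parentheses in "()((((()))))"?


Input: "()((((()))))"
Tracking depth:
  Position 0 '(': depth becomes 1
  Position 1 ')': depth becomes 0
  Position 2 '(': depth becomes 1
  Position 3 '(': depth becomes 2
  Position 4 '(': depth becomes 3
  Position 5 '(': depth becomes 4
  Position 6 '(': depth becomes 5
  Position 7 ')': depth becomes 4
  Position 8 ')': depth becomes 3
  Position 9 ')': depth becomes 2
  Position 10 ')': depth becomes 1
  Position 11 ')': depth becomes 0
Maximum depth reached: 5

5


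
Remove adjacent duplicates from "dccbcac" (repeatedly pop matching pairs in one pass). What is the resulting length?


Input: dccbcac
Stack-based adjacent duplicate removal:
  Read 'd': push. Stack: d
  Read 'c': push. Stack: dc
  Read 'c': matches stack top 'c' => pop. Stack: d
  Read 'b': push. Stack: db
  Read 'c': push. Stack: dbc
  Read 'a': push. Stack: dbca
  Read 'c': push. Stack: dbcac
Final stack: "dbcac" (length 5)

5


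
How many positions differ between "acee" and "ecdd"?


Comparing "acee" and "ecdd" position by position:
  Position 0: 'a' vs 'e' => DIFFER
  Position 1: 'c' vs 'c' => same
  Position 2: 'e' vs 'd' => DIFFER
  Position 3: 'e' vs 'd' => DIFFER
Positions that differ: 3

3


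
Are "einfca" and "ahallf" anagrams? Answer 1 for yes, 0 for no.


Strings: "einfca", "ahallf"
Sorted first:  acefin
Sorted second: aafhll
Differ at position 1: 'c' vs 'a' => not anagrams

0


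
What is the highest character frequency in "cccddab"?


Input: cccddab
Character counts:
  'a': 1
  'b': 1
  'c': 3
  'd': 2
Maximum frequency: 3

3


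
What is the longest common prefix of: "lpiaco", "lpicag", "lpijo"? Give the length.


Words: lpiaco, lpicag, lpijo
  Position 0: all 'l' => match
  Position 1: all 'p' => match
  Position 2: all 'i' => match
  Position 3: ('a', 'c', 'j') => mismatch, stop
LCP = "lpi" (length 3)

3


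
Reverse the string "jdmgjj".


Input: jdmgjj
Reading characters right to left:
  Position 5: 'j'
  Position 4: 'j'
  Position 3: 'g'
  Position 2: 'm'
  Position 1: 'd'
  Position 0: 'j'
Reversed: jjgmdj

jjgmdj


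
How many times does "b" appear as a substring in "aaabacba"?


Searching for "b" in "aaabacba"
Scanning each position:
  Position 0: "a" => no
  Position 1: "a" => no
  Position 2: "a" => no
  Position 3: "b" => MATCH
  Position 4: "a" => no
  Position 5: "c" => no
  Position 6: "b" => MATCH
  Position 7: "a" => no
Total occurrences: 2

2


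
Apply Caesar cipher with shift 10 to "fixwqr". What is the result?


Caesar cipher: shift "fixwqr" by 10
  'f' (pos 5) + 10 = pos 15 = 'p'
  'i' (pos 8) + 10 = pos 18 = 's'
  'x' (pos 23) + 10 = pos 7 = 'h'
  'w' (pos 22) + 10 = pos 6 = 'g'
  'q' (pos 16) + 10 = pos 0 = 'a'
  'r' (pos 17) + 10 = pos 1 = 'b'
Result: pshgab

pshgab


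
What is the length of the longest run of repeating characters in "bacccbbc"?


Input: "bacccbbc"
Scanning for longest run:
  Position 1 ('a'): new char, reset run to 1
  Position 2 ('c'): new char, reset run to 1
  Position 3 ('c'): continues run of 'c', length=2
  Position 4 ('c'): continues run of 'c', length=3
  Position 5 ('b'): new char, reset run to 1
  Position 6 ('b'): continues run of 'b', length=2
  Position 7 ('c'): new char, reset run to 1
Longest run: 'c' with length 3

3


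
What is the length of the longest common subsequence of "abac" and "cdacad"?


LCS of "abac" and "cdacad"
DP table:
           c    d    a    c    a    d
      0    0    0    0    0    0    0
  a   0    0    0    1    1    1    1
  b   0    0    0    1    1    1    1
  a   0    0    0    1    1    2    2
  c   0    1    1    1    2    2    2
LCS length = dp[4][6] = 2

2


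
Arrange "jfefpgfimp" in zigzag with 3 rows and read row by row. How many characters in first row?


Zigzag "jfefpgfimp" into 3 rows:
Placing characters:
  'j' => row 0
  'f' => row 1
  'e' => row 2
  'f' => row 1
  'p' => row 0
  'g' => row 1
  'f' => row 2
  'i' => row 1
  'm' => row 0
  'p' => row 1
Rows:
  Row 0: "jpm"
  Row 1: "ffgip"
  Row 2: "ef"
First row length: 3

3


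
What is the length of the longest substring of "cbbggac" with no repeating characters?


Input: "cbbggac"
Sliding window (track last position of each char):
  Position 0 ('c'): window [0,0] length 1 -- new best
  Position 1 ('b'): window [0,1] length 2 -- new best
  Position 2 ('b'): repeat (last at 1), move window start to 2
  Position 2 ('b'): window [2,2] length 1
  Position 3 ('g'): window [2,3] length 2
  Position 4 ('g'): repeat (last at 3), move window start to 4
  Position 4 ('g'): window [4,4] length 1
  Position 5 ('a'): window [4,5] length 2
  Position 6 ('c'): window [4,6] length 3 -- new best
Longest substring with no repeats: "gac" with length 3

3


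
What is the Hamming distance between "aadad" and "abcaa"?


Comparing "aadad" and "abcaa" position by position:
  Position 0: 'a' vs 'a' => same
  Position 1: 'a' vs 'b' => differ
  Position 2: 'd' vs 'c' => differ
  Position 3: 'a' vs 'a' => same
  Position 4: 'd' vs 'a' => differ
Total differences (Hamming distance): 3

3


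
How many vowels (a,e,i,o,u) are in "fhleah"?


Input: fhleah
Checking each character:
  'f' at position 0: consonant
  'h' at position 1: consonant
  'l' at position 2: consonant
  'e' at position 3: vowel (running total: 1)
  'a' at position 4: vowel (running total: 2)
  'h' at position 5: consonant
Total vowels: 2

2


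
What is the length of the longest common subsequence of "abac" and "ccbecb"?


LCS of "abac" and "ccbecb"
DP table:
           c    c    b    e    c    b
      0    0    0    0    0    0    0
  a   0    0    0    0    0    0    0
  b   0    0    0    1    1    1    1
  a   0    0    0    1    1    1    1
  c   0    1    1    1    1    2    2
LCS length = dp[4][6] = 2

2


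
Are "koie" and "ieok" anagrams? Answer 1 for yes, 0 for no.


Strings: "koie", "ieok"
Sorted first:  eiko
Sorted second: eiko
Sorted forms match => anagrams

1


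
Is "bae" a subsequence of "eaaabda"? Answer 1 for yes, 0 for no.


Check if "bae" is a subsequence of "eaaabda"
Greedy scan:
  Position 0 ('e'): no match needed
  Position 1 ('a'): no match needed
  Position 2 ('a'): no match needed
  Position 3 ('a'): no match needed
  Position 4 ('b'): matches sub[0] = 'b'
  Position 5 ('d'): no match needed
  Position 6 ('a'): matches sub[1] = 'a'
Only matched 2/3 characters => not a subsequence

0


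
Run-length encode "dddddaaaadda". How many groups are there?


Input: dddddaaaadda
Scanning for consecutive runs:
  Group 1: 'd' x 5 (positions 0-4)
  Group 2: 'a' x 4 (positions 5-8)
  Group 3: 'd' x 2 (positions 9-10)
  Group 4: 'a' x 1 (positions 11-11)
Total groups: 4

4


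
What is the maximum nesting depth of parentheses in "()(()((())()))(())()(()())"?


Input: "()(()((())()))(())()(()())"
Tracking depth:
  Position 0 '(': depth becomes 1
  Position 1 ')': depth becomes 0
  Position 2 '(': depth becomes 1
  Position 3 '(': depth becomes 2
  Position 4 ')': depth becomes 1
  Position 5 '(': depth becomes 2
  Position 6 '(': depth becomes 3
  Position 7 '(': depth becomes 4
  Position 8 ')': depth becomes 3
  Position 9 ')': depth becomes 2
  Position 10 '(': depth becomes 3
  Position 11 ')': depth becomes 2
  Position 12 ')': depth becomes 1
  Position 13 ')': depth becomes 0
  Position 14 '(': depth becomes 1
  Position 15 '(': depth becomes 2
  Position 16 ')': depth becomes 1
  Position 17 ')': depth becomes 0
  Position 18 '(': depth becomes 1
  Position 19 ')': depth becomes 0
  Position 20 '(': depth becomes 1
  Position 21 '(': depth becomes 2
  Position 22 ')': depth becomes 1
  Position 23 '(': depth becomes 2
  Position 24 ')': depth becomes 1
  Position 25 ')': depth becomes 0
Maximum depth reached: 4

4
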